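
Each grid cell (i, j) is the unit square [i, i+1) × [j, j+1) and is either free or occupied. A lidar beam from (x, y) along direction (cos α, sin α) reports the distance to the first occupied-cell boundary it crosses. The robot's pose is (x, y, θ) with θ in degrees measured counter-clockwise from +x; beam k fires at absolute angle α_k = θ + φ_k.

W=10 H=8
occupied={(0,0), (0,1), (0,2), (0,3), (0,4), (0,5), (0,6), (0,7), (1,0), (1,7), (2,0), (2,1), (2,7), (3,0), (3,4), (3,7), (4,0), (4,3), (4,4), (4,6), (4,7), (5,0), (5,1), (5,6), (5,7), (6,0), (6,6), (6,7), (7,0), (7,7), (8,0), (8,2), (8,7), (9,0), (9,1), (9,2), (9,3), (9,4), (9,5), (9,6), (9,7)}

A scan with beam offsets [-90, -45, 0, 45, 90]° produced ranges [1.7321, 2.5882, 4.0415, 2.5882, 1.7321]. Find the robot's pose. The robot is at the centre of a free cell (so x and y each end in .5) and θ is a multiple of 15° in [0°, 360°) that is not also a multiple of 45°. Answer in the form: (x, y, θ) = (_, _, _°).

Enumerate (i+0.5, j+0.5, θ) over the 39 free cells and 16 admissible headings. For each, cast all 5 beams and compare to the given ranges.
  (5.5, 3.5, 105°): beam 1 = 3.6235 ≠ 1.7321 ✗
  (2.5, 3.5, 75°): beam 1 = 1.5529 ≠ 1.7321 ✗
  (1.5, 5.5, 15°): beam 1 = 3.6235 ≠ 1.7321 ✗
  …
  (6.5, 3.5, 60°): r_1=1.7321, r_2=2.5882, r_3=4.0415, r_4=2.5882, r_5=1.7321 — all match ✓
Only this pose fits every beam.

(x, y, θ) = (6.5, 3.5, 60°)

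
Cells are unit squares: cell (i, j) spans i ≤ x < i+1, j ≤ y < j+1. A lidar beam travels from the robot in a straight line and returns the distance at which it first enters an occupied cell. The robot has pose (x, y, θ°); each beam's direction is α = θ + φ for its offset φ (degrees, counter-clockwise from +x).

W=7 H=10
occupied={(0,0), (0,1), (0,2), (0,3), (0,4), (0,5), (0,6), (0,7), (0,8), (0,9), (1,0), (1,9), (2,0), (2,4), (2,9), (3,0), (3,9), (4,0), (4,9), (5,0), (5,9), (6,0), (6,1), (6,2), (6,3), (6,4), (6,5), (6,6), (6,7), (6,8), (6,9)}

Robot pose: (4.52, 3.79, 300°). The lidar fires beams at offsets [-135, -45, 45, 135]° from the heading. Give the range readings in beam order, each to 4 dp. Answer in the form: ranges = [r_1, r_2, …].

ranges = [1.5736, 2.8884, 1.5322, 5.3938]

beam 1: φ=-135°, α=165°
  direction (-0.9659, 0.2588); cell (4,3); t to first gridline: x 0.5383, y 0.8114 (then +1.0353 / +3.8637)
    (3,3) via x @ 0.5383
    (3,4) via y @ 0.8114
    (2,4) via x @ 1.5736  # hit
  → r_1 = 1.5736
beam 2: φ=-45°, α=255°
  direction (-0.2588, -0.9659); cell (4,3); t to first gridline: x 2.0091, y 0.8179 (then +3.8637 / +1.0353)
    (4,2) via y @ 0.8179
    (4,1) via y @ 1.8531
    (3,1) via x @ 2.0091
    (3,0) via y @ 2.8884  # hit
  → r_2 = 2.8884
beam 3: φ=45°, α=345°
  direction (0.9659, -0.2588); cell (4,3); t to first gridline: x 0.4969, y 3.0523 (then +1.0353 / +3.8637)
    (5,3) via x @ 0.4969
    (6,3) via x @ 1.5322  # hit
  → r_3 = 1.5322
beam 4: φ=135°, α=75°
  direction (0.2588, 0.9659); cell (4,3); t to first gridline: x 1.8546, y 0.2174 (then +3.8637 / +1.0353)
    (4,4) via y @ 0.2174
    (4,5) via y @ 1.2527
    (5,5) via x @ 1.8546
    (5,6) via y @ 2.2880
    (5,7) via y @ 3.3232
    (5,8) via y @ 4.3585
    (5,9) via y @ 5.3938  # hit
  → r_4 = 5.3938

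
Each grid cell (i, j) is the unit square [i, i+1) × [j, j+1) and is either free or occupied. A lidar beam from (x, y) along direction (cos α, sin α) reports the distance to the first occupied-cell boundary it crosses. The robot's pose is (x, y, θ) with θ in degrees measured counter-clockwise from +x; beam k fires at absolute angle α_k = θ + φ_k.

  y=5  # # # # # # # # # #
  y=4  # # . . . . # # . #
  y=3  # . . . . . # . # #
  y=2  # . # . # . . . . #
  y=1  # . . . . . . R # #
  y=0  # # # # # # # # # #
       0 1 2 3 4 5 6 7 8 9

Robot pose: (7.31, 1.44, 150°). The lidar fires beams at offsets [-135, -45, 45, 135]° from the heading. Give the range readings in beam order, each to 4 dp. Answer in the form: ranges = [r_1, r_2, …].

beam 1: φ=-135°, α=15°
  dir = (cos 15°, sin 15°) = (0.9659, 0.2588); from cell (7,1)
  next x-line at t=0.7143, next y-line at t=2.1637; Δt_x=1.0353, Δt_y=3.8637
    x: enter (8,1) at t=0.7143 ← occupied
  → r_1 = 0.7143
beam 2: φ=-45°, α=105°
  dir = (cos 105°, sin 105°) = (-0.2588, 0.9659); from cell (7,1)
  next x-line at t=1.1977, next y-line at t=0.5798; Δt_x=3.8637, Δt_y=1.0353
    y: enter (7,2) at t=0.5798
    x: enter (6,2) at t=1.1977
    y: enter (6,3) at t=1.6150 ← occupied
  → r_2 = 1.6150
beam 3: φ=45°, α=195°
  dir = (cos 195°, sin 195°) = (-0.9659, -0.2588); from cell (7,1)
  next x-line at t=0.3209, next y-line at t=1.7000; Δt_x=1.0353, Δt_y=3.8637
    x: enter (6,1) at t=0.3209
    x: enter (5,1) at t=1.3562
    y: enter (5,0) at t=1.7000 ← occupied
  → r_3 = 1.7000
beam 4: φ=135°, α=285°
  dir = (cos 285°, sin 285°) = (0.2588, -0.9659); from cell (7,1)
  next x-line at t=2.6660, next y-line at t=0.4555; Δt_x=3.8637, Δt_y=1.0353
    y: enter (7,0) at t=0.4555 ← occupied
  → r_4 = 0.4555

ranges = [0.7143, 1.6150, 1.7000, 0.4555]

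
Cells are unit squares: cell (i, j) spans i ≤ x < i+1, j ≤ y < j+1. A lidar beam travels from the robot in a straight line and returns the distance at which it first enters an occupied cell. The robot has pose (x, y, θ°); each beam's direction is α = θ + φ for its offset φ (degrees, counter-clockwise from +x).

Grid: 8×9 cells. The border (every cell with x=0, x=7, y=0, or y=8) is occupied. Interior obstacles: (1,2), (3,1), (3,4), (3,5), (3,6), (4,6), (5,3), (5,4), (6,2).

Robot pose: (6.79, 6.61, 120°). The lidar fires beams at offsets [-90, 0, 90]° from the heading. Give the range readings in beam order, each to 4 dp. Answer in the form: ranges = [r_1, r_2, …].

beam 1: φ=-90°, α=30°
  d=(0.8660,0.5000)  start (6,6)  tX=0.2425 tY=0.7800  stride 1/|dx|=1.1547 1/|dy|=2.0000
    cross x-line → (7,6), t=0.2425 (wall)
  → r_1 = 0.2425
beam 2: φ=0°, α=120°
  d=(-0.5000,0.8660)  start (6,6)  tX=1.5800 tY=0.4503  stride 1/|dx|=2.0000 1/|dy|=1.1547
    cross y-line → (6,7), t=0.4503
    cross x-line → (5,7), t=1.5800
    cross y-line → (5,8), t=1.6050 (wall)
  → r_2 = 1.6050
beam 3: φ=90°, α=210°
  d=(-0.8660,-0.5000)  start (6,6)  tX=0.9122 tY=1.2200  stride 1/|dx|=1.1547 1/|dy|=2.0000
    cross x-line → (5,6), t=0.9122
    cross y-line → (5,5), t=1.2200
    cross x-line → (4,5), t=2.0669
    cross y-line → (4,4), t=3.2200
    cross x-line → (3,4), t=3.2216 (wall)
  → r_3 = 3.2216

ranges = [0.2425, 1.6050, 3.2216]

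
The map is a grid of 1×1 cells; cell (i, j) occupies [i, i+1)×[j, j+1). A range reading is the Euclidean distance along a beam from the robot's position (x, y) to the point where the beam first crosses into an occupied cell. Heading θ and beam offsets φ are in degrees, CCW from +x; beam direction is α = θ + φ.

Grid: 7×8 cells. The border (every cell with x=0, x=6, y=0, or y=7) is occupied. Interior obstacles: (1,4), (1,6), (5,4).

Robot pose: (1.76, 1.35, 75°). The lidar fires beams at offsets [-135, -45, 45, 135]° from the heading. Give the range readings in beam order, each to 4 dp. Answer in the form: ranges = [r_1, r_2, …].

ranges = [0.4041, 4.8959, 1.5200, 0.7000]

beam 1: φ=-135°, α=300°
  dir = (cos 300°, sin 300°) = (0.5000, -0.8660); from cell (1,1)
  next x-line at t=0.4800, next y-line at t=0.4041; Δt_x=2.0000, Δt_y=1.1547
    y: enter (1,0) at t=0.4041 ← occupied
  → r_1 = 0.4041
beam 2: φ=-45°, α=30°
  dir = (cos 30°, sin 30°) = (0.8660, 0.5000); from cell (1,1)
  next x-line at t=0.2771, next y-line at t=1.3000; Δt_x=1.1547, Δt_y=2.0000
    x: enter (2,1) at t=0.2771
    y: enter (2,2) at t=1.3000
    x: enter (3,2) at t=1.4318
    x: enter (4,2) at t=2.5865
    y: enter (4,3) at t=3.3000
    x: enter (5,3) at t=3.7412
    x: enter (6,3) at t=4.8959 ← occupied
  → r_2 = 4.8959
beam 3: φ=45°, α=120°
  dir = (cos 120°, sin 120°) = (-0.5000, 0.8660); from cell (1,1)
  next x-line at t=1.5200, next y-line at t=0.7506; Δt_x=2.0000, Δt_y=1.1547
    y: enter (1,2) at t=0.7506
    x: enter (0,2) at t=1.5200 ← occupied
  → r_3 = 1.5200
beam 4: φ=135°, α=210°
  dir = (cos 210°, sin 210°) = (-0.8660, -0.5000); from cell (1,1)
  next x-line at t=0.8776, next y-line at t=0.7000; Δt_x=1.1547, Δt_y=2.0000
    y: enter (1,0) at t=0.7000 ← occupied
  → r_4 = 0.7000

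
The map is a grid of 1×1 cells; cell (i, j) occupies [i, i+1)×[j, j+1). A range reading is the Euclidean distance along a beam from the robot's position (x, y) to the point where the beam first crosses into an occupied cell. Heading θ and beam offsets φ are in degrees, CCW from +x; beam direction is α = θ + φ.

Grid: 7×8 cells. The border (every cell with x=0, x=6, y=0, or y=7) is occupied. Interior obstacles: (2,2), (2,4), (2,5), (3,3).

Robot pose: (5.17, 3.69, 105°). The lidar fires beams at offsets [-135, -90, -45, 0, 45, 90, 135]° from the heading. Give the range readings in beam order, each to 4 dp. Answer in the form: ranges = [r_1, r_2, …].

beam 1: φ=-135°, α=330°
  cosα=0.8660 sinα=-0.5000 | (5,3) | tMaxX 0.9584 tMaxY 1.3800 | tΔX 1.1547 tΔY 2.0000
    t=0.9584 [x] (6,3) — stop
  → r_1 = 0.9584
beam 2: φ=-90°, α=15°
  cosα=0.9659 sinα=0.2588 | (5,3) | tMaxX 0.8593 tMaxY 1.1977 | tΔX 1.0353 tΔY 3.8637
    t=0.8593 [x] (6,3) — stop
  → r_2 = 0.8593
beam 3: φ=-45°, α=60°
  cosα=0.5000 sinα=0.8660 | (5,3) | tMaxX 1.6600 tMaxY 0.3580 | tΔX 2.0000 tΔY 1.1547
    t=0.3580 [y] (5,4)
    t=1.5127 [y] (5,5)
    t=1.6600 [x] (6,5) — stop
  → r_3 = 1.6600
beam 4: φ=0°, α=105°
  cosα=-0.2588 sinα=0.9659 | (5,3) | tMaxX 0.6568 tMaxY 0.3209 | tΔX 3.8637 tΔY 1.0353
    t=0.3209 [y] (5,4)
    t=0.6568 [x] (4,4)
    t=1.3562 [y] (4,5)
    t=2.3915 [y] (4,6)
    t=3.4268 [y] (4,7) — stop
  → r_4 = 3.4268
beam 5: φ=45°, α=150°
  cosα=-0.8660 sinα=0.5000 | (5,3) | tMaxX 0.1963 tMaxY 0.6200 | tΔX 1.1547 tΔY 2.0000
    t=0.1963 [x] (4,3)
    t=0.6200 [y] (4,4)
    t=1.3510 [x] (3,4)
    t=2.5057 [x] (2,4) — stop
  → r_5 = 2.5057
beam 6: φ=90°, α=195°
  cosα=-0.9659 sinα=-0.2588 | (5,3) | tMaxX 0.1760 tMaxY 2.6660 | tΔX 1.0353 tΔY 3.8637
    t=0.1760 [x] (4,3)
    t=1.2113 [x] (3,3) — stop
  → r_6 = 1.2113
beam 7: φ=135°, α=240°
  cosα=-0.5000 sinα=-0.8660 | (5,3) | tMaxX 0.3400 tMaxY 0.7967 | tΔX 2.0000 tΔY 1.1547
    t=0.3400 [x] (4,3)
    t=0.7967 [y] (4,2)
    t=1.9514 [y] (4,1)
    t=2.3400 [x] (3,1)
    t=3.1061 [y] (3,0) — stop
  → r_7 = 3.1061

ranges = [0.9584, 0.8593, 1.6600, 3.4268, 2.5057, 1.2113, 3.1061]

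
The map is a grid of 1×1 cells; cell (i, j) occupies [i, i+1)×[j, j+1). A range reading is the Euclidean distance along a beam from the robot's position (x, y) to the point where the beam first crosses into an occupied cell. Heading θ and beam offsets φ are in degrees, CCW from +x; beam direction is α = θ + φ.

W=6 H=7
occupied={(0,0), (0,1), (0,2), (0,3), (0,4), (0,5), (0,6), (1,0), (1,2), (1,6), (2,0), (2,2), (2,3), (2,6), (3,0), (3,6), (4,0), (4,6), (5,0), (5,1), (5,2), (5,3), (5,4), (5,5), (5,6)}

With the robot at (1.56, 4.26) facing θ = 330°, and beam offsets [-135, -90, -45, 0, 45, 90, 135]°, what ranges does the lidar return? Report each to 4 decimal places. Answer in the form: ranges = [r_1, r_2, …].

beam 1: φ=-135°, α=195°
  cosα=-0.9659 sinα=-0.2588 | (1,4) | tMaxX 0.5798 tMaxY 1.0046 | tΔX 1.0353 tΔY 3.8637
    t=0.5798 [x] (0,4) — stop
  → r_1 = 0.5798
beam 2: φ=-90°, α=240°
  cosα=-0.5000 sinα=-0.8660 | (1,4) | tMaxX 1.1200 tMaxY 0.3002 | tΔX 2.0000 tΔY 1.1547
    t=0.3002 [y] (1,3)
    t=1.1200 [x] (0,3) — stop
  → r_2 = 1.1200
beam 3: φ=-45°, α=285°
  cosα=0.2588 sinα=-0.9659 | (1,4) | tMaxX 1.7000 tMaxY 0.2692 | tΔX 3.8637 tΔY 1.0353
    t=0.2692 [y] (1,3)
    t=1.3044 [y] (1,2) — stop
  → r_3 = 1.3044
beam 4: φ=0°, α=330°
  cosα=0.8660 sinα=-0.5000 | (1,4) | tMaxX 0.5081 tMaxY 0.5200 | tΔX 1.1547 tΔY 2.0000
    t=0.5081 [x] (2,4)
    t=0.5200 [y] (2,3) — stop
  → r_4 = 0.5200
beam 5: φ=45°, α=15°
  cosα=0.9659 sinα=0.2588 | (1,4) | tMaxX 0.4555 tMaxY 2.8591 | tΔX 1.0353 tΔY 3.8637
    t=0.4555 [x] (2,4)
    t=1.4908 [x] (3,4)
    t=2.5261 [x] (4,4)
    t=2.8591 [y] (4,5)
    t=3.5614 [x] (5,5) — stop
  → r_5 = 3.5614
beam 6: φ=90°, α=60°
  cosα=0.5000 sinα=0.8660 | (1,4) | tMaxX 0.8800 tMaxY 0.8545 | tΔX 2.0000 tΔY 1.1547
    t=0.8545 [y] (1,5)
    t=0.8800 [x] (2,5)
    t=2.0092 [y] (2,6) — stop
  → r_6 = 2.0092
beam 7: φ=135°, α=105°
  cosα=-0.2588 sinα=0.9659 | (1,4) | tMaxX 2.1637 tMaxY 0.7661 | tΔX 3.8637 tΔY 1.0353
    t=0.7661 [y] (1,5)
    t=1.8014 [y] (1,6) — stop
  → r_7 = 1.8014

ranges = [0.5798, 1.1200, 1.3044, 0.5200, 3.5614, 2.0092, 1.8014]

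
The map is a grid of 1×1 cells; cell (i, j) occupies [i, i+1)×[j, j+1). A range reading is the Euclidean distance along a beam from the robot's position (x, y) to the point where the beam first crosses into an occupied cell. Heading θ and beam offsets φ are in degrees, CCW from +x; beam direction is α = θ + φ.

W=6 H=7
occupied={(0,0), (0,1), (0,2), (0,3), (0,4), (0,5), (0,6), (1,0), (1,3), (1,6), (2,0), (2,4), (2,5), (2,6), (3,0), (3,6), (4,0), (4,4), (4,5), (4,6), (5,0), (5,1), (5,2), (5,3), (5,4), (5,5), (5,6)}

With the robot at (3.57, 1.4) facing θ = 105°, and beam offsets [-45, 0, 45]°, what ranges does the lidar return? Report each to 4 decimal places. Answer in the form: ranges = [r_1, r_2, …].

ranges = [2.8600, 2.6917, 2.9676]

beam 1: φ=-45°, α=60°
  dir = (cos 60°, sin 60°) = (0.5000, 0.8660); from cell (3,1)
  next x-line at t=0.8600, next y-line at t=0.6928; Δt_x=2.0000, Δt_y=1.1547
    y: enter (3,2) at t=0.6928
    x: enter (4,2) at t=0.8600
    y: enter (4,3) at t=1.8475
    x: enter (5,3) at t=2.8600 ← occupied
  → r_1 = 2.8600
beam 2: φ=0°, α=105°
  dir = (cos 105°, sin 105°) = (-0.2588, 0.9659); from cell (3,1)
  next x-line at t=2.2023, next y-line at t=0.6212; Δt_x=3.8637, Δt_y=1.0353
    y: enter (3,2) at t=0.6212
    y: enter (3,3) at t=1.6564
    x: enter (2,3) at t=2.2023
    y: enter (2,4) at t=2.6917 ← occupied
  → r_2 = 2.6917
beam 3: φ=45°, α=150°
  dir = (cos 150°, sin 150°) = (-0.8660, 0.5000); from cell (3,1)
  next x-line at t=0.6582, next y-line at t=1.2000; Δt_x=1.1547, Δt_y=2.0000
    x: enter (2,1) at t=0.6582
    y: enter (2,2) at t=1.2000
    x: enter (1,2) at t=1.8129
    x: enter (0,2) at t=2.9676 ← occupied
  → r_3 = 2.9676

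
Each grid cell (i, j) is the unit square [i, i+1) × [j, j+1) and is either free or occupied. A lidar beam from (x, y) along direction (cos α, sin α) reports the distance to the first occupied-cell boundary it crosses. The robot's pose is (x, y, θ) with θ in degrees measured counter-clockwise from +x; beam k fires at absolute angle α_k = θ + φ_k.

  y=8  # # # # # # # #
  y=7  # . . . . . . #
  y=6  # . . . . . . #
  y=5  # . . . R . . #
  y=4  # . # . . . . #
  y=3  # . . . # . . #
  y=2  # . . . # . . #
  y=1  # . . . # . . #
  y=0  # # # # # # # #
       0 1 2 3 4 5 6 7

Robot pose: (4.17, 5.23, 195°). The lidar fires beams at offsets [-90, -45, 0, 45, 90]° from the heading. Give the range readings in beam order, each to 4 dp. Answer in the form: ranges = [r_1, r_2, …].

beam 1: φ=-90°, α=105°
  direction (-0.2588, 0.9659); cell (4,5); t to first gridline: x 0.6568, y 0.7972 (then +3.8637 / +1.0353)
    (3,5) via x @ 0.6568
    (3,6) via y @ 0.7972
    (3,7) via y @ 1.8324
    (3,8) via y @ 2.8677  # hit
  → r_1 = 2.8677
beam 2: φ=-45°, α=150°
  direction (-0.8660, 0.5000); cell (4,5); t to first gridline: x 0.1963, y 1.5400 (then +1.1547 / +2.0000)
    (3,5) via x @ 0.1963
    (2,5) via x @ 1.3510
    (2,6) via y @ 1.5400
    (1,6) via x @ 2.5057
    (1,7) via y @ 3.5400
    (0,7) via x @ 3.6604  # hit
  → r_2 = 3.6604
beam 3: φ=0°, α=195°
  direction (-0.9659, -0.2588); cell (4,5); t to first gridline: x 0.1760, y 0.8887 (then +1.0353 / +3.8637)
    (3,5) via x @ 0.1760
    (3,4) via y @ 0.8887
    (2,4) via x @ 1.2113  # hit
  → r_3 = 1.2113
beam 4: φ=45°, α=240°
  direction (-0.5000, -0.8660); cell (4,5); t to first gridline: x 0.3400, y 0.2656 (then +2.0000 / +1.1547)
    (4,4) via y @ 0.2656
    (3,4) via x @ 0.3400
    (3,3) via y @ 1.4203
    (2,3) via x @ 2.3400
    (2,2) via y @ 2.5750
    (2,1) via y @ 3.7297
    (1,1) via x @ 4.3400
    (1,0) via y @ 4.8844  # hit
  → r_4 = 4.8844
beam 5: φ=90°, α=285°
  direction (0.2588, -0.9659); cell (4,5); t to first gridline: x 3.2069, y 0.2381 (then +3.8637 / +1.0353)
    (4,4) via y @ 0.2381
    (4,3) via y @ 1.2734  # hit
  → r_5 = 1.2734

ranges = [2.8677, 3.6604, 1.2113, 4.8844, 1.2734]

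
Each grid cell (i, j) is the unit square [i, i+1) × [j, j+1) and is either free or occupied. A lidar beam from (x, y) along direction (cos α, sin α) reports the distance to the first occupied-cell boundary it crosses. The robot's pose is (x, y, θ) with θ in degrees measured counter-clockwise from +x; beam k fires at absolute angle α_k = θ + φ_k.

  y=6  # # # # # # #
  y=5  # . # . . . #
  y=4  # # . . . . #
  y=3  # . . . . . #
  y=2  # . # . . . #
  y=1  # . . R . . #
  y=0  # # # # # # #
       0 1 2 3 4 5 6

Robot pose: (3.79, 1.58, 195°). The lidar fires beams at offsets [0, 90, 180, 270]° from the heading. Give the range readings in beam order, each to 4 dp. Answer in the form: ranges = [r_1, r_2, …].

ranges = [2.2409, 0.6005, 2.2880, 3.5406]

beam 1: φ=0°, α=195°
  d=(-0.9659,-0.2588)  start (3,1)  tX=0.8179 tY=2.2409  stride 1/|dx|=1.0353 1/|dy|=3.8637
    cross x-line → (2,1), t=0.8179
    cross x-line → (1,1), t=1.8531
    cross y-line → (1,0), t=2.2409 (wall)
  → r_1 = 2.2409
beam 2: φ=90°, α=285°
  d=(0.2588,-0.9659)  start (3,1)  tX=0.8114 tY=0.6005  stride 1/|dx|=3.8637 1/|dy|=1.0353
    cross y-line → (3,0), t=0.6005 (wall)
  → r_2 = 0.6005
beam 3: φ=180°, α=15°
  d=(0.9659,0.2588)  start (3,1)  tX=0.2174 tY=1.6228  stride 1/|dx|=1.0353 1/|dy|=3.8637
    cross x-line → (4,1), t=0.2174
    cross x-line → (5,1), t=1.2527
    cross y-line → (5,2), t=1.6228
    cross x-line → (6,2), t=2.2880 (wall)
  → r_3 = 2.2880
beam 4: φ=270°, α=105°
  d=(-0.2588,0.9659)  start (3,1)  tX=3.0523 tY=0.4348  stride 1/|dx|=3.8637 1/|dy|=1.0353
    cross y-line → (3,2), t=0.4348
    cross y-line → (3,3), t=1.4701
    cross y-line → (3,4), t=2.5054
    cross x-line → (2,4), t=3.0523
    cross y-line → (2,5), t=3.5406 (wall)
  → r_4 = 3.5406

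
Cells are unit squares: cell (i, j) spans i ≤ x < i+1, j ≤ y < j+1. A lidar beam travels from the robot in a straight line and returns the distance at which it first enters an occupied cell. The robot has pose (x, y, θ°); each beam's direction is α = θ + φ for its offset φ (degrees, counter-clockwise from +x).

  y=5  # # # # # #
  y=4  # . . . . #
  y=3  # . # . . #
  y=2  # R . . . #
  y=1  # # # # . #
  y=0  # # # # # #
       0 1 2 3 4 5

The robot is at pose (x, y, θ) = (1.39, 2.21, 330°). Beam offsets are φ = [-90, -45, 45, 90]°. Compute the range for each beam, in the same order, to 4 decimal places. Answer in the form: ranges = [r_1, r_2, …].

ranges = [0.2425, 0.2174, 3.7373, 1.2200]

beam 1: φ=-90°, α=240°
  dir = (cos 240°, sin 240°) = (-0.5000, -0.8660); from cell (1,2)
  next x-line at t=0.7800, next y-line at t=0.2425; Δt_x=2.0000, Δt_y=1.1547
    y: enter (1,1) at t=0.2425 ← occupied
  → r_1 = 0.2425
beam 2: φ=-45°, α=285°
  dir = (cos 285°, sin 285°) = (0.2588, -0.9659); from cell (1,2)
  next x-line at t=2.3569, next y-line at t=0.2174; Δt_x=3.8637, Δt_y=1.0353
    y: enter (1,1) at t=0.2174 ← occupied
  → r_2 = 0.2174
beam 3: φ=45°, α=15°
  dir = (cos 15°, sin 15°) = (0.9659, 0.2588); from cell (1,2)
  next x-line at t=0.6315, next y-line at t=3.0523; Δt_x=1.0353, Δt_y=3.8637
    x: enter (2,2) at t=0.6315
    x: enter (3,2) at t=1.6668
    x: enter (4,2) at t=2.7021
    y: enter (4,3) at t=3.0523
    x: enter (5,3) at t=3.7373 ← occupied
  → r_3 = 3.7373
beam 4: φ=90°, α=60°
  dir = (cos 60°, sin 60°) = (0.5000, 0.8660); from cell (1,2)
  next x-line at t=1.2200, next y-line at t=0.9122; Δt_x=2.0000, Δt_y=1.1547
    y: enter (1,3) at t=0.9122
    x: enter (2,3) at t=1.2200 ← occupied
  → r_4 = 1.2200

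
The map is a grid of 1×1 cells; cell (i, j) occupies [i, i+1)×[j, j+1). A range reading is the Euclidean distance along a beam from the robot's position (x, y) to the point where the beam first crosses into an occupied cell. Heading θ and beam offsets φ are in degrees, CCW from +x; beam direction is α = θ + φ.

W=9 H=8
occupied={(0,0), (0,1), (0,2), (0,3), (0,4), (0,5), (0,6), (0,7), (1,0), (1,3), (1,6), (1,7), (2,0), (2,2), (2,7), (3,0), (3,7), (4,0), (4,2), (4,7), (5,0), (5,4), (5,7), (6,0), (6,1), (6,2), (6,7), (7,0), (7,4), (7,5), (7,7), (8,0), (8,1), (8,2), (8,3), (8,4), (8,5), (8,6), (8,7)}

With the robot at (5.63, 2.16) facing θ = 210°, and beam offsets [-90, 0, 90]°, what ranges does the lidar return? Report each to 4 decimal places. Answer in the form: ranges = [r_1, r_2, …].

ranges = [5.5888, 2.3200, 0.7400]

beam 1: φ=-90°, α=120°
  dir = (cos 120°, sin 120°) = (-0.5000, 0.8660); from cell (5,2)
  next x-line at t=1.2600, next y-line at t=0.9699; Δt_x=2.0000, Δt_y=1.1547
    y: enter (5,3) at t=0.9699
    x: enter (4,3) at t=1.2600
    y: enter (4,4) at t=2.1246
    x: enter (3,4) at t=3.2600
    y: enter (3,5) at t=3.2793
    y: enter (3,6) at t=4.4341
    x: enter (2,6) at t=5.2600
    y: enter (2,7) at t=5.5888 ← occupied
  → r_1 = 5.5888
beam 2: φ=0°, α=210°
  dir = (cos 210°, sin 210°) = (-0.8660, -0.5000); from cell (5,2)
  next x-line at t=0.7275, next y-line at t=0.3200; Δt_x=1.1547, Δt_y=2.0000
    y: enter (5,1) at t=0.3200
    x: enter (4,1) at t=0.7275
    x: enter (3,1) at t=1.8822
    y: enter (3,0) at t=2.3200 ← occupied
  → r_2 = 2.3200
beam 3: φ=90°, α=300°
  dir = (cos 300°, sin 300°) = (0.5000, -0.8660); from cell (5,2)
  next x-line at t=0.7400, next y-line at t=0.1848; Δt_x=2.0000, Δt_y=1.1547
    y: enter (5,1) at t=0.1848
    x: enter (6,1) at t=0.7400 ← occupied
  → r_3 = 0.7400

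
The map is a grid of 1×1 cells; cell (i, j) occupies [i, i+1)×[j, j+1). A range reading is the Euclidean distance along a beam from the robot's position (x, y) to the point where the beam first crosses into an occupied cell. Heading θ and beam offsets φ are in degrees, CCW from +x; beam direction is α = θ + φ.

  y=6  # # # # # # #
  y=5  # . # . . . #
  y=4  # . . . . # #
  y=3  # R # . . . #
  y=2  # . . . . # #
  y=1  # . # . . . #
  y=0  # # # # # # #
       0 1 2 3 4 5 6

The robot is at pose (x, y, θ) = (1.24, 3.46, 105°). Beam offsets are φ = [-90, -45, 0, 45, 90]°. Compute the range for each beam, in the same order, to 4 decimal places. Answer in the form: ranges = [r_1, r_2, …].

beam 1: φ=-90°, α=15°
  d=(0.9659,0.2588)  start (1,3)  tX=0.7868 tY=2.0864  stride 1/|dx|=1.0353 1/|dy|=3.8637
    cross x-line → (2,3), t=0.7868 (wall)
  → r_1 = 0.7868
beam 2: φ=-45°, α=60°
  d=(0.5000,0.8660)  start (1,3)  tX=1.5200 tY=0.6235  stride 1/|dx|=2.0000 1/|dy|=1.1547
    cross y-line → (1,4), t=0.6235
    cross x-line → (2,4), t=1.5200
    cross y-line → (2,5), t=1.7782 (wall)
  → r_2 = 1.7782
beam 3: φ=0°, α=105°
  d=(-0.2588,0.9659)  start (1,3)  tX=0.9273 tY=0.5590  stride 1/|dx|=3.8637 1/|dy|=1.0353
    cross y-line → (1,4), t=0.5590
    cross x-line → (0,4), t=0.9273 (wall)
  → r_3 = 0.9273
beam 4: φ=45°, α=150°
  d=(-0.8660,0.5000)  start (1,3)  tX=0.2771 tY=1.0800  stride 1/|dx|=1.1547 1/|dy|=2.0000
    cross x-line → (0,3), t=0.2771 (wall)
  → r_4 = 0.2771
beam 5: φ=90°, α=195°
  d=(-0.9659,-0.2588)  start (1,3)  tX=0.2485 tY=1.7773  stride 1/|dx|=1.0353 1/|dy|=3.8637
    cross x-line → (0,3), t=0.2485 (wall)
  → r_5 = 0.2485

ranges = [0.7868, 1.7782, 0.9273, 0.2771, 0.2485]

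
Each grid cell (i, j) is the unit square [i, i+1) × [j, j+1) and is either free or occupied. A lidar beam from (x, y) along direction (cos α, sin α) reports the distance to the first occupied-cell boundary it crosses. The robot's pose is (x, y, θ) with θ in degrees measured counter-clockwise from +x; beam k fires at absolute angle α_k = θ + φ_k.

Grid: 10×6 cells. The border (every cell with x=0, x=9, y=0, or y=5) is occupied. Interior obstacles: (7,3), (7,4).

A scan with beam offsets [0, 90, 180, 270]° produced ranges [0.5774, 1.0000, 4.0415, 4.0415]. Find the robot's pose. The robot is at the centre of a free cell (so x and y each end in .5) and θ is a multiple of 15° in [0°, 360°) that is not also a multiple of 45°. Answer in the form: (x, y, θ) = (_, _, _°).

(x, y, θ) = (4.5, 1.5, 240°)

Enumerate (i+0.5, j+0.5, θ) over the 30 free cells and 16 admissible headings. For each, cast all 4 beams and compare to the given ranges.
  (1.5, 4.5, 195°): beam 1 = 0.5176 ≠ 0.5774 ✗
  (2.5, 2.5, 150°): beam 1 = 1.7321 ≠ 0.5774 ✗
  (8.5, 4.5, 60°): beam 2 = 0.5774 ≠ 1.0000 ✗
  …
  (4.5, 1.5, 240°): r_1=0.5774, r_2=1.0000, r_3=4.0415, r_4=4.0415 — all match ✓
Only this pose fits every beam.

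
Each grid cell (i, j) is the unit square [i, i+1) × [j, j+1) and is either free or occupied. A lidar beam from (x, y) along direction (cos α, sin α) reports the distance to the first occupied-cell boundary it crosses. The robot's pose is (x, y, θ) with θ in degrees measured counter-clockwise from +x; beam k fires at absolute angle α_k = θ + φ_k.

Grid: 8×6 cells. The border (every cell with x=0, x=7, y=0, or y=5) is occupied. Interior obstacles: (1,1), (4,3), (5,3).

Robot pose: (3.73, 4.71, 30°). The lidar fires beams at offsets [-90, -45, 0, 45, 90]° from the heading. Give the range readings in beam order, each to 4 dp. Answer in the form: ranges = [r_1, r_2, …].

beam 1: φ=-90°, α=300°
  direction (0.5000, -0.8660); cell (3,4); t to first gridline: x 0.5400, y 0.8198 (then +2.0000 / +1.1547)
    (4,4) via x @ 0.5400
    (4,3) via y @ 0.8198  # hit
  → r_1 = 0.8198
beam 2: φ=-45°, α=345°
  direction (0.9659, -0.2588); cell (3,4); t to first gridline: x 0.2795, y 2.7432 (then +1.0353 / +3.8637)
    (4,4) via x @ 0.2795
    (5,4) via x @ 1.3148
    (6,4) via x @ 2.3501
    (6,3) via y @ 2.7432
    (7,3) via x @ 3.3854  # hit
  → r_2 = 3.3854
beam 3: φ=0°, α=30°
  direction (0.8660, 0.5000); cell (3,4); t to first gridline: x 0.3118, y 0.5800 (then +1.1547 / +2.0000)
    (4,4) via x @ 0.3118
    (4,5) via y @ 0.5800  # hit
  → r_3 = 0.5800
beam 4: φ=45°, α=75°
  direction (0.2588, 0.9659); cell (3,4); t to first gridline: x 1.0432, y 0.3002 (then +3.8637 / +1.0353)
    (3,5) via y @ 0.3002  # hit
  → r_4 = 0.3002
beam 5: φ=90°, α=120°
  direction (-0.5000, 0.8660); cell (3,4); t to first gridline: x 1.4600, y 0.3349 (then +2.0000 / +1.1547)
    (3,5) via y @ 0.3349  # hit
  → r_5 = 0.3349

ranges = [0.8198, 3.3854, 0.5800, 0.3002, 0.3349]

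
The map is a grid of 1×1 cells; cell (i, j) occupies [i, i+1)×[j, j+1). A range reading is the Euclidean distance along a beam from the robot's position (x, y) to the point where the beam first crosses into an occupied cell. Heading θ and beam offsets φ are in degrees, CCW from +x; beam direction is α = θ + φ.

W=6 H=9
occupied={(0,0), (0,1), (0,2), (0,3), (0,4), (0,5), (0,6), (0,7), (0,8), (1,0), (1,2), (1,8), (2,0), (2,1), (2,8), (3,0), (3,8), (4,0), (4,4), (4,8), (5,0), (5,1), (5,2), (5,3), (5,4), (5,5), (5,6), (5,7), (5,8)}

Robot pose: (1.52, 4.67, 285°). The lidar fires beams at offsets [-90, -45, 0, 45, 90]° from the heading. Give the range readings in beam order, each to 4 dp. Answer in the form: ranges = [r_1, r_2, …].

ranges = [0.5383, 1.0400, 1.7289, 4.0184, 3.6028]

beam 1: φ=-90°, α=195°
  d=(-0.9659,-0.2588)  start (1,4)  tX=0.5383 tY=2.5887  stride 1/|dx|=1.0353 1/|dy|=3.8637
    cross x-line → (0,4), t=0.5383 (wall)
  → r_1 = 0.5383
beam 2: φ=-45°, α=240°
  d=(-0.5000,-0.8660)  start (1,4)  tX=1.0400 tY=0.7736  stride 1/|dx|=2.0000 1/|dy|=1.1547
    cross y-line → (1,3), t=0.7736
    cross x-line → (0,3), t=1.0400 (wall)
  → r_2 = 1.0400
beam 3: φ=0°, α=285°
  d=(0.2588,-0.9659)  start (1,4)  tX=1.8546 tY=0.6936  stride 1/|dx|=3.8637 1/|dy|=1.0353
    cross y-line → (1,3), t=0.6936
    cross y-line → (1,2), t=1.7289 (wall)
  → r_3 = 1.7289
beam 4: φ=45°, α=330°
  d=(0.8660,-0.5000)  start (1,4)  tX=0.5543 tY=1.3400  stride 1/|dx|=1.1547 1/|dy|=2.0000
    cross x-line → (2,4), t=0.5543
    cross y-line → (2,3), t=1.3400
    cross x-line → (3,3), t=1.7090
    cross x-line → (4,3), t=2.8637
    cross y-line → (4,2), t=3.3400
    cross x-line → (5,2), t=4.0184 (wall)
  → r_4 = 4.0184
beam 5: φ=90°, α=15°
  d=(0.9659,0.2588)  start (1,4)  tX=0.4969 tY=1.2750  stride 1/|dx|=1.0353 1/|dy|=3.8637
    cross x-line → (2,4), t=0.4969
    cross y-line → (2,5), t=1.2750
    cross x-line → (3,5), t=1.5322
    cross x-line → (4,5), t=2.5675
    cross x-line → (5,5), t=3.6028 (wall)
  → r_5 = 3.6028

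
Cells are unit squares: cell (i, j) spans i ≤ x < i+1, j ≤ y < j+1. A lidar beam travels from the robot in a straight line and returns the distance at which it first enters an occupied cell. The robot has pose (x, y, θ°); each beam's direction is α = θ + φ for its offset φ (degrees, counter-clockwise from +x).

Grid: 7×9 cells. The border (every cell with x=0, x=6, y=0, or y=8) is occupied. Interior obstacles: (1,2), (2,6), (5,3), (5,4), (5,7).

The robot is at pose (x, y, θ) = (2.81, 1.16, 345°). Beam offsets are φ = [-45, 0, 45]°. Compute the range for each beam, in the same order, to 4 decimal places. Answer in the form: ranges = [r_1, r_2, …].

ranges = [0.1848, 0.6182, 3.6800]

beam 1: φ=-45°, α=300°
  cosα=0.5000 sinα=-0.8660 | (2,1) | tMaxX 0.3800 tMaxY 0.1848 | tΔX 2.0000 tΔY 1.1547
    t=0.1848 [y] (2,0) — stop
  → r_1 = 0.1848
beam 2: φ=0°, α=345°
  cosα=0.9659 sinα=-0.2588 | (2,1) | tMaxX 0.1967 tMaxY 0.6182 | tΔX 1.0353 tΔY 3.8637
    t=0.1967 [x] (3,1)
    t=0.6182 [y] (3,0) — stop
  → r_2 = 0.6182
beam 3: φ=45°, α=30°
  cosα=0.8660 sinα=0.5000 | (2,1) | tMaxX 0.2194 tMaxY 1.6800 | tΔX 1.1547 tΔY 2.0000
    t=0.2194 [x] (3,1)
    t=1.3741 [x] (4,1)
    t=1.6800 [y] (4,2)
    t=2.5288 [x] (5,2)
    t=3.6800 [y] (5,3) — stop
  → r_3 = 3.6800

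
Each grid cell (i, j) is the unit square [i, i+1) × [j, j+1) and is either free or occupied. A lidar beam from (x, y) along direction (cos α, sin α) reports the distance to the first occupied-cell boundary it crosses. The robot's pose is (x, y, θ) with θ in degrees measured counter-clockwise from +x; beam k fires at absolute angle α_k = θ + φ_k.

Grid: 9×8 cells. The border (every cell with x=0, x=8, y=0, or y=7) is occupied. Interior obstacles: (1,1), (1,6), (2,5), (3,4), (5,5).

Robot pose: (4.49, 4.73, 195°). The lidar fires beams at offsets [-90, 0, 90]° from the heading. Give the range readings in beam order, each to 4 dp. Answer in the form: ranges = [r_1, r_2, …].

ranges = [2.3501, 0.5073, 3.8616]

beam 1: φ=-90°, α=105°
  cosα=-0.2588 sinα=0.9659 | (4,4) | tMaxX 1.8932 tMaxY 0.2795 | tΔX 3.8637 tΔY 1.0353
    t=0.2795 [y] (4,5)
    t=1.3148 [y] (4,6)
    t=1.8932 [x] (3,6)
    t=2.3501 [y] (3,7) — stop
  → r_1 = 2.3501
beam 2: φ=0°, α=195°
  cosα=-0.9659 sinα=-0.2588 | (4,4) | tMaxX 0.5073 tMaxY 2.8205 | tΔX 1.0353 tΔY 3.8637
    t=0.5073 [x] (3,4) — stop
  → r_2 = 0.5073
beam 3: φ=90°, α=285°
  cosα=0.2588 sinα=-0.9659 | (4,4) | tMaxX 1.9705 tMaxY 0.7558 | tΔX 3.8637 tΔY 1.0353
    t=0.7558 [y] (4,3)
    t=1.7910 [y] (4,2)
    t=1.9705 [x] (5,2)
    t=2.8263 [y] (5,1)
    t=3.8616 [y] (5,0) — stop
  → r_3 = 3.8616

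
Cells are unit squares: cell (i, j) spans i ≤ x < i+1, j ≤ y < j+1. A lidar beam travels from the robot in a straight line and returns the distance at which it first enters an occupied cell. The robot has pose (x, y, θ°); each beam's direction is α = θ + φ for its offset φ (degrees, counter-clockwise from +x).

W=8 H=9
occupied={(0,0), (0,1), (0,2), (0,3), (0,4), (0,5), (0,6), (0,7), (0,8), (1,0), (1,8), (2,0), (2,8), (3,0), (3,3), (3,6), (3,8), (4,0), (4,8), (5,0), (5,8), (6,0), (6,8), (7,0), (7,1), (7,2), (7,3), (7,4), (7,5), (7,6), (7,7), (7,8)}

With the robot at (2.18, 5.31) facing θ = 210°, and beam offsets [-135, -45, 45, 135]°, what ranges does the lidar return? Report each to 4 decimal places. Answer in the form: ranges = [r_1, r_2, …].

beam 1: φ=-135°, α=75°
  cosα=0.2588 sinα=0.9659 | (2,5) | tMaxX 3.1682 tMaxY 0.7143 | tΔX 3.8637 tΔY 1.0353
    t=0.7143 [y] (2,6)
    t=1.7496 [y] (2,7)
    t=2.7849 [y] (2,8) — stop
  → r_1 = 2.7849
beam 2: φ=-45°, α=165°
  cosα=-0.9659 sinα=0.2588 | (2,5) | tMaxX 0.1863 tMaxY 2.6660 | tΔX 1.0353 tΔY 3.8637
    t=0.1863 [x] (1,5)
    t=1.2216 [x] (0,5) — stop
  → r_2 = 1.2216
beam 3: φ=45°, α=255°
  cosα=-0.2588 sinα=-0.9659 | (2,5) | tMaxX 0.6955 tMaxY 0.3209 | tΔX 3.8637 tΔY 1.0353
    t=0.3209 [y] (2,4)
    t=0.6955 [x] (1,4)
    t=1.3562 [y] (1,3)
    t=2.3915 [y] (1,2)
    t=3.4268 [y] (1,1)
    t=4.4620 [y] (1,0) — stop
  → r_3 = 4.4620
beam 4: φ=135°, α=345°
  cosα=0.9659 sinα=-0.2588 | (2,5) | tMaxX 0.8489 tMaxY 1.1977 | tΔX 1.0353 tΔY 3.8637
    t=0.8489 [x] (3,5)
    t=1.1977 [y] (3,4)
    t=1.8842 [x] (4,4)
    t=2.9195 [x] (5,4)
    t=3.9548 [x] (6,4)
    t=4.9900 [x] (7,4) — stop
  → r_4 = 4.9900

ranges = [2.7849, 1.2216, 4.4620, 4.9900]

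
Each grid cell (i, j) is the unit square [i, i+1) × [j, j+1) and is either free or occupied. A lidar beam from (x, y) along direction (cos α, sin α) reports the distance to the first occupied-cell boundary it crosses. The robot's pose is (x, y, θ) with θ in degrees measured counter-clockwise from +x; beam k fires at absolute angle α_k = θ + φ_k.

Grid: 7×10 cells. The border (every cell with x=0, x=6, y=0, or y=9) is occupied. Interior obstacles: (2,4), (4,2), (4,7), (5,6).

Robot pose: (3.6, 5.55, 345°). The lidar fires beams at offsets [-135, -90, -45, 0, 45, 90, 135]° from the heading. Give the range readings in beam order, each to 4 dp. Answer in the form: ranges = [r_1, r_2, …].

ranges = [1.1000, 4.7105, 4.8000, 2.4847, 1.6166, 1.5455, 3.9837]

beam 1: φ=-135°, α=210°
  direction (-0.8660, -0.5000); cell (3,5); t to first gridline: x 0.6928, y 1.1000 (then +1.1547 / +2.0000)
    (2,5) via x @ 0.6928
    (2,4) via y @ 1.1000  # hit
  → r_1 = 1.1000
beam 2: φ=-90°, α=255°
  direction (-0.2588, -0.9659); cell (3,5); t to first gridline: x 2.3182, y 0.5694 (then +3.8637 / +1.0353)
    (3,4) via y @ 0.5694
    (3,3) via y @ 1.6047
    (2,3) via x @ 2.3182
    (2,2) via y @ 2.6400
    (2,1) via y @ 3.6752
    (2,0) via y @ 4.7105  # hit
  → r_2 = 4.7105
beam 3: φ=-45°, α=300°
  direction (0.5000, -0.8660); cell (3,5); t to first gridline: x 0.8000, y 0.6351 (then +2.0000 / +1.1547)
    (3,4) via y @ 0.6351
    (4,4) via x @ 0.8000
    (4,3) via y @ 1.7898
    (5,3) via x @ 2.8000
    (5,2) via y @ 2.9445
    (5,1) via y @ 4.0992
    (6,1) via x @ 4.8000  # hit
  → r_3 = 4.8000
beam 4: φ=0°, α=345°
  direction (0.9659, -0.2588); cell (3,5); t to first gridline: x 0.4141, y 2.1250 (then +1.0353 / +3.8637)
    (4,5) via x @ 0.4141
    (5,5) via x @ 1.4494
    (5,4) via y @ 2.1250
    (6,4) via x @ 2.4847  # hit
  → r_4 = 2.4847
beam 5: φ=45°, α=30°
  direction (0.8660, 0.5000); cell (3,5); t to first gridline: x 0.4619, y 0.9000 (then +1.1547 / +2.0000)
    (4,5) via x @ 0.4619
    (4,6) via y @ 0.9000
    (5,6) via x @ 1.6166  # hit
  → r_5 = 1.6166
beam 6: φ=90°, α=75°
  direction (0.2588, 0.9659); cell (3,5); t to first gridline: x 1.5455, y 0.4659 (then +3.8637 / +1.0353)
    (3,6) via y @ 0.4659
    (3,7) via y @ 1.5012
    (4,7) via x @ 1.5455  # hit
  → r_6 = 1.5455
beam 7: φ=135°, α=120°
  direction (-0.5000, 0.8660); cell (3,5); t to first gridline: x 1.2000, y 0.5196 (then +2.0000 / +1.1547)
    (3,6) via y @ 0.5196
    (2,6) via x @ 1.2000
    (2,7) via y @ 1.6743
    (2,8) via y @ 2.8290
    (1,8) via x @ 3.2000
    (1,9) via y @ 3.9837  # hit
  → r_7 = 3.9837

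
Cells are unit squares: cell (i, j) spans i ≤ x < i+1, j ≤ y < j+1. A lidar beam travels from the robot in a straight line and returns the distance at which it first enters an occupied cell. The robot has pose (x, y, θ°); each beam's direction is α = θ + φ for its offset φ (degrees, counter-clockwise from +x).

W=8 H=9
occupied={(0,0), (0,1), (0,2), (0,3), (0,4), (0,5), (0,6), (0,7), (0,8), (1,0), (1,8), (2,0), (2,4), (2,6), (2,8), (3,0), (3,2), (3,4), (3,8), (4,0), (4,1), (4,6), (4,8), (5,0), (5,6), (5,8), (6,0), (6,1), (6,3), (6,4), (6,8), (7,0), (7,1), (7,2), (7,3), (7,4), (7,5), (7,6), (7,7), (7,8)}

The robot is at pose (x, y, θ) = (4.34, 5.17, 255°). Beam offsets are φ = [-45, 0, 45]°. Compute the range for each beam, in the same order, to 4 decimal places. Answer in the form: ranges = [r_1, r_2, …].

ranges = [0.3926, 2.2465, 3.6604]

beam 1: φ=-45°, α=210°
  cosα=-0.8660 sinα=-0.5000 | (4,5) | tMaxX 0.3926 tMaxY 0.3400 | tΔX 1.1547 tΔY 2.0000
    t=0.3400 [y] (4,4)
    t=0.3926 [x] (3,4) — stop
  → r_1 = 0.3926
beam 2: φ=0°, α=255°
  cosα=-0.2588 sinα=-0.9659 | (4,5) | tMaxX 1.3137 tMaxY 0.1760 | tΔX 3.8637 tΔY 1.0353
    t=0.1760 [y] (4,4)
    t=1.2113 [y] (4,3)
    t=1.3137 [x] (3,3)
    t=2.2465 [y] (3,2) — stop
  → r_2 = 2.2465
beam 3: φ=45°, α=300°
  cosα=0.5000 sinα=-0.8660 | (4,5) | tMaxX 1.3200 tMaxY 0.1963 | tΔX 2.0000 tΔY 1.1547
    t=0.1963 [y] (4,4)
    t=1.3200 [x] (5,4)
    t=1.3510 [y] (5,3)
    t=2.5057 [y] (5,2)
    t=3.3200 [x] (6,2)
    t=3.6604 [y] (6,1) — stop
  → r_3 = 3.6604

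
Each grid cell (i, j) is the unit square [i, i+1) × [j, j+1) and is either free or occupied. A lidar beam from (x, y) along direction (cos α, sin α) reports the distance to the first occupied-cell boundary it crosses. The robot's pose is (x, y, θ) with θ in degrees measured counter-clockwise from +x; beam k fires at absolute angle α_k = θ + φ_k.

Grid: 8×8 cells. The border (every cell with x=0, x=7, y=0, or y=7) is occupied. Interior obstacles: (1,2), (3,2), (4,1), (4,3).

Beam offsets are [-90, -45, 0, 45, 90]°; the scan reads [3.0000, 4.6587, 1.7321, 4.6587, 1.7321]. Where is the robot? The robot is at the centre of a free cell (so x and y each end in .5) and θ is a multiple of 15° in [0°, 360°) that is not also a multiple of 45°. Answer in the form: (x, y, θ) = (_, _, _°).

(x, y, θ) = (5.5, 5.5, 240°)

Enumerate (i+0.5, j+0.5, θ) over the 32 free cells and 16 admissible headings. For each, cast all 5 beams and compare to the given ranges.
  (5.5, 6.5, 105°): beam 1 = 1.5529 ≠ 3.0000 ✗
  (2.5, 3.5, 300°): beam 1 = 1.0000 ≠ 3.0000 ✗
  (6.5, 3.5, 75°): beam 1 = 0.5176 ≠ 3.0000 ✗
  (3.5, 3.5, 345°): beam 1 = 0.5176 ≠ 3.0000 ✗
  (6.5, 1.5, 165°): beam 1 = 1.9319 ≠ 3.0000 ✗
  …
  (5.5, 5.5, 240°): r_1=3.0000, r_2=4.6587, r_3=1.7321, r_4=4.6587, r_5=1.7321 — all match ✓
Unique over the lattice → pose = (5.5, 5.5, 240°).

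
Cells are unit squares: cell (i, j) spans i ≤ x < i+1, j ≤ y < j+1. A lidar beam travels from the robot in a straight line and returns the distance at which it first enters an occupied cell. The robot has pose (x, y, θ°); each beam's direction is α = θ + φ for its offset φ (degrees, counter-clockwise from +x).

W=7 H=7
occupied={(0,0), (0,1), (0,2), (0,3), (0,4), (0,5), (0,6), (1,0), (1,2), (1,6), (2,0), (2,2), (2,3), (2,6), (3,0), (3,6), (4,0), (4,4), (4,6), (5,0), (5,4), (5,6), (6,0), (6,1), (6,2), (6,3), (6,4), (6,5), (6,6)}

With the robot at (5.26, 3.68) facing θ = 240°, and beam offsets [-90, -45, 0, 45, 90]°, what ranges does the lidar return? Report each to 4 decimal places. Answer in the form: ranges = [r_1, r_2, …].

ranges = [0.6400, 2.3397, 3.0946, 2.7745, 0.8545]

beam 1: φ=-90°, α=150°
  d=(-0.8660,0.5000)  start (5,3)  tX=0.3002 tY=0.6400  stride 1/|dx|=1.1547 1/|dy|=2.0000
    cross x-line → (4,3), t=0.3002
    cross y-line → (4,4), t=0.6400 (wall)
  → r_1 = 0.6400
beam 2: φ=-45°, α=195°
  d=(-0.9659,-0.2588)  start (5,3)  tX=0.2692 tY=2.6273  stride 1/|dx|=1.0353 1/|dy|=3.8637
    cross x-line → (4,3), t=0.2692
    cross x-line → (3,3), t=1.3044
    cross x-line → (2,3), t=2.3397 (wall)
  → r_2 = 2.3397
beam 3: φ=0°, α=240°
  d=(-0.5000,-0.8660)  start (5,3)  tX=0.5200 tY=0.7852  stride 1/|dx|=2.0000 1/|dy|=1.1547
    cross x-line → (4,3), t=0.5200
    cross y-line → (4,2), t=0.7852
    cross y-line → (4,1), t=1.9399
    cross x-line → (3,1), t=2.5200
    cross y-line → (3,0), t=3.0946 (wall)
  → r_3 = 3.0946
beam 4: φ=45°, α=285°
  d=(0.2588,-0.9659)  start (5,3)  tX=2.8591 tY=0.7040  stride 1/|dx|=3.8637 1/|dy|=1.0353
    cross y-line → (5,2), t=0.7040
    cross y-line → (5,1), t=1.7393
    cross y-line → (5,0), t=2.7745 (wall)
  → r_4 = 2.7745
beam 5: φ=90°, α=330°
  d=(0.8660,-0.5000)  start (5,3)  tX=0.8545 tY=1.3600  stride 1/|dx|=1.1547 1/|dy|=2.0000
    cross x-line → (6,3), t=0.8545 (wall)
  → r_5 = 0.8545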